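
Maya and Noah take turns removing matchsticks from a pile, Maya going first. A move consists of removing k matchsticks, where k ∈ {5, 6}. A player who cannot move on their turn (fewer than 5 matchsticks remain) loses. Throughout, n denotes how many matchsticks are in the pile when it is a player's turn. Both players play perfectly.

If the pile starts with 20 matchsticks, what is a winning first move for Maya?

Use the standard recursion: the mover loses at a terminal position; elsewhere, the mover wins exactly when some move hands the opponent an L position.
n=0: no move → L
n=1: no move → L
n=2: no move → L
n=3: no move → L
n=4: no move → L
n=5: reaches L-position 0 → W
n=6: reaches L-position 1 → W
n=7: reaches L-position 2 → W
n=8: reaches L-position 3 → W
n=9: reaches L-position 4 → W
n=10: reaches L-position 4 → W
n=11: only reaches 6(W), 5(W), all W → L
n=12: only reaches 7(W), 6(W), all W → L
n=13: only reaches 8(W), 7(W), all W → L
n=14: only reaches 9(W), 8(W), all W → L
n=15: only reaches 10(W), 9(W), all W → L
n=16: reaches L-position 11 → W
n=17: reaches L-position 12 → W
n=18: reaches L-position 13 → W
n=19: reaches L-position 14 → W
n=20: reaches L-position 15 → W
From 20, the L positions reachable in one move are: 15, 14. Any move reaching one of these is winning.

Remove 5, leaving 15.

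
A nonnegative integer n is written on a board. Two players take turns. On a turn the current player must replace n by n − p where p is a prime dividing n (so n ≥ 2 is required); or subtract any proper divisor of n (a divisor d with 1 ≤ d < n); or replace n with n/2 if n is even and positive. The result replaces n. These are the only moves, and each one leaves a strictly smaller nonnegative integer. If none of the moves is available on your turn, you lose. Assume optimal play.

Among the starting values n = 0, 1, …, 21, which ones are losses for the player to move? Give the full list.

0, 1, 4, 9, 14, 20

Work bottom-up. With no move the player to move loses. Otherwise the position is W if at least one move leads to an L position for the opponent, and L if every move leads to a W.
n=0: no move → L
n=1: no move → L
n=2: can move to 0, which is L ⇒ W
n=3: can move to 0, which is L ⇒ W
n=4: moves to 2(W), 3(W); every one is W ⇒ L
n=5: can move to 0, which is L ⇒ W
n=6: can move to 4, which is L ⇒ W
n=7: can move to 0, which is L ⇒ W
n=8: can move to 4, which is L ⇒ W
n=9: moves to 6(W), 8(W); every one is W ⇒ L
n=10: can move to 9, which is L ⇒ W
n=11: can move to 0, which is L ⇒ W
n=12: can move to 9, which is L ⇒ W
n=13: can move to 0, which is L ⇒ W
n=14: moves to 7(W), 12(W), 13(W); every one is W ⇒ L
n=15: can move to 14, which is L ⇒ W
n=16: can move to 14, which is L ⇒ W
n=17: can move to 0, which is L ⇒ W
n=18: can move to 9, which is L ⇒ W
n=19: can move to 0, which is L ⇒ W
n=20: moves to 10(W), 15(W), 16(W), 18(W), 19(W); every one is W ⇒ L
n=21: can move to 14, which is L ⇒ W
Reading off the rows marked L gives the requested list; there are 6 such values of n.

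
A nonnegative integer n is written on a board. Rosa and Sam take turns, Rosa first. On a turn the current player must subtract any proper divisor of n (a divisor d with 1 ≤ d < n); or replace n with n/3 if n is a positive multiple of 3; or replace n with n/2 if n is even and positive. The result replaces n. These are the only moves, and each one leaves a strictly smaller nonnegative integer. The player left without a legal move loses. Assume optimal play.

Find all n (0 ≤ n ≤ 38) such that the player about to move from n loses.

Use the standard recursion: the mover loses at a terminal position; elsewhere, the mover wins exactly when some move hands the opponent an L position.
n=0: no move → L
n=1: no move → L
n=2: W (go to 1, an L position)
n=3: W (go to 1, an L position)
n=4: L (options 2(W), 3(W) are all W)
n=5: W (go to 4, an L position)
n=6: W (go to 4, an L position)
n=7: L (sole option 6(W) is W)
n=8: W (go to 4, an L position)
n=9: L (options 3(W), 6(W), 8(W) are all W)
n=10: W (go to 9, an L position)
n=11: L (sole option 10(W) is W)
n=12: W (go to 4, an L position)
n=13: L (sole option 12(W) is W)
n=14: W (go to 7, an L position)
n=15: L (options 5(W), 10(W), 12(W), 14(W) are all W)
n=16: W (go to 15, an L position)
n=17: L (sole option 16(W) is W)
n=18: W (go to 9, an L position)
n=19: L (sole option 18(W) is W)
n=20: W (go to 15, an L position)
n=21: W (go to 7, an L position)
n=22: W (go to 11, an L position)
n=23: L (sole option 22(W) is W)
n=24: W (go to 23, an L position)
n=25: L (options 20(W), 24(W) are all W)
n=26: W (go to 13, an L position)
n=27: W (go to 9, an L position)
n=28: L (options 14(W), 21(W), 24(W), 26(W), 27(W) are all W)
n=29: W (go to 28, an L position)
n=30: W (go to 15, an L position)
n=31: L (sole option 30(W) is W)
n=32: W (go to 28, an L position)
n=33: W (go to 11, an L position)
n=34: W (go to 17, an L position)
n=35: W (go to 28, an L position)
n=36: L (options 12(W), 18(W), 24(W), 27(W), 30(W), 32(W), 33(W), 34(W), 35(W) are all W)
n=37: W (go to 36, an L position)
n=38: W (go to 19, an L position)
The losing starting values of n are exactly the entries labelled L in this table (15 of them).

0, 1, 4, 7, 9, 11, 13, 15, 17, 19, 23, 25, 28, 31, 36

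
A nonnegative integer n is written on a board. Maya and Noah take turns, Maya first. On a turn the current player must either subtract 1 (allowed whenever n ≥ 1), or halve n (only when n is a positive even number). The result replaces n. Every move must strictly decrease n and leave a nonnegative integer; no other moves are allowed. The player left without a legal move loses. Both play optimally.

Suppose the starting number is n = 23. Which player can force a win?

Noah wins.

Classify positions by backward induction: terminal positions (no move available) are L. From any other position, the mover wins iff some move reaches an L.
n=0: no move → L
n=1: can move to 0, which is L ⇒ W
n=2: the only move is to 1(W), a W ⇒ L
n=3: can move to 2, which is L ⇒ W
n=4: can move to 2, which is L ⇒ W
n=5: the only move is to 4(W), a W ⇒ L
n=6: can move to 5, which is L ⇒ W
n=7: the only move is to 6(W), a W ⇒ L
n=8: can move to 7, which is L ⇒ W
n=9: the only move is to 8(W), a W ⇒ L
n=10: can move to 5, which is L ⇒ W
n=11: the only move is to 10(W), a W ⇒ L
n=12: can move to 11, which is L ⇒ W
n=13: the only move is to 12(W), a W ⇒ L
n=14: can move to 7, which is L ⇒ W
n=15: the only move is to 14(W), a W ⇒ L
n=16: can move to 15, which is L ⇒ W
n=17: the only move is to 16(W), a W ⇒ L
n=18: can move to 9, which is L ⇒ W
n=19: the only move is to 18(W), a W ⇒ L
n=20: can move to 19, which is L ⇒ W
n=21: the only move is to 20(W), a W ⇒ L
n=22: can move to 11, which is L ⇒ W
n=23: the only move is to 22(W), a W ⇒ L
Every move from 23 reaches a W position, so the mover loses.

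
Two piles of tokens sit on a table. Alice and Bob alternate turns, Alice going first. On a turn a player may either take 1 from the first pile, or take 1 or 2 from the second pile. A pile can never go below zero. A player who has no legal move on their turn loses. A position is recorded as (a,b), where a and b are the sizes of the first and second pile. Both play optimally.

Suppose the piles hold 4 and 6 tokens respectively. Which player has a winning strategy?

Bob wins.

Label each position W (a win for the player to move) or L (a loss). A position with no legal move is L; any other position is W exactly when some move reaches an L, and L when every move reaches a W.
No move ever increases a pile, so every position that can arise here has a ≤ 4 and b ≤ 6; it is enough to label the cells with 0 ≤ a ≤ 4 and 0 ≤ b ≤ 6.
Every move lowers a or b (never raises either), so fill the grid row by row in increasing a, and left to right within a row: each cell's successors are then already labelled.
      b=0  b=1  b=2  b=3  b=4  b=5  b=6
a=0:    L    W    W    L    W    W    L
a=1:    W    L    W    W    L    W    W
a=2:    L    W    W    L    W    W    L
a=3:    W    L    W    W    L    W    W
a=4:    L    W    W    L    W    W    L
Cells with no legal move (terminal, hence L): (0,0).
The remaining L cells, each justified by listing all of its moves:
(0,3): moves to (0,2)(W), (0,1)(W); every one is W ⇒ L
(0,6): moves to (0,5)(W), (0,4)(W); every one is W ⇒ L
(1,1): moves to (0,1)(W), (1,0)(W); every one is W ⇒ L
(1,4): moves to (0,4)(W), (1,3)(W), (1,2)(W); every one is W ⇒ L
(2,0): the only move is to (1,0)(W), a W ⇒ L
(2,3): moves to (1,3)(W), (2,2)(W), (2,1)(W); every one is W ⇒ L
(2,6): moves to (1,6)(W), (2,5)(W), (2,4)(W); every one is W ⇒ L
(3,1): moves to (2,1)(W), (3,0)(W); every one is W ⇒ L
(3,4): moves to (2,4)(W), (3,3)(W), (3,2)(W); every one is W ⇒ L
(4,0): the only move is to (3,0)(W), a W ⇒ L
(4,3): moves to (3,3)(W), (4,2)(W), (4,1)(W); every one is W ⇒ L
(4,6): moves to (3,6)(W), (4,5)(W), (4,4)(W); every one is W ⇒ L
Every other cell has at least one move into one of the L cells above, so it is W.
The starting position (4,6) is L: whatever Alice does, the opponent receives a W position.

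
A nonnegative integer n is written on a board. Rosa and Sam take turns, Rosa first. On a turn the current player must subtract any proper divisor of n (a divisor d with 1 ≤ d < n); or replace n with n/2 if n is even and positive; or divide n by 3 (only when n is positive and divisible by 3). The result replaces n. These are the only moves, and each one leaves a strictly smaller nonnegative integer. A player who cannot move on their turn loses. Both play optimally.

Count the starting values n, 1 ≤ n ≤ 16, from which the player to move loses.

Work bottom-up. With no move the player to move loses. Otherwise the position is W if at least one move leads to an L position for the opponent, and L if every move leads to a W.
n=0: no move → L
n=1: no move → L
n=2: can move to 1, which is L ⇒ W
n=3: can move to 1, which is L ⇒ W
n=4: moves to 2(W), 3(W); every one is W ⇒ L
n=5: can move to 4, which is L ⇒ W
n=6: can move to 4, which is L ⇒ W
n=7: the only move is to 6(W), a W ⇒ L
n=8: can move to 4, which is L ⇒ W
n=9: moves to 3(W), 6(W), 8(W); every one is W ⇒ L
n=10: can move to 9, which is L ⇒ W
n=11: the only move is to 10(W), a W ⇒ L
n=12: can move to 4, which is L ⇒ W
n=13: the only move is to 12(W), a W ⇒ L
n=14: can move to 7, which is L ⇒ W
n=15: moves to 5(W), 10(W), 12(W), 14(W); every one is W ⇒ L
n=16: can move to 15, which is L ⇒ W
L entries with 1 ≤ n ≤ 16 (n=0 is outside the asked range and is not counted): n = 1, 4, 7, 9, 11, 13, 15; that makes 7.

7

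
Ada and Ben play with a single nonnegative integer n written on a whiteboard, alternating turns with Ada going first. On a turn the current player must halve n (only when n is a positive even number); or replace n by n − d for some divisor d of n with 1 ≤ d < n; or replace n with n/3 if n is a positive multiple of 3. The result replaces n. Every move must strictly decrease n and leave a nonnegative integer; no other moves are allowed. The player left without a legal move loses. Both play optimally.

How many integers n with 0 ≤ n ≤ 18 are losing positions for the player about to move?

Work bottom-up. With no move the player to move loses. Otherwise the position is W if at least one move leads to an L position for the opponent, and L if every move leads to a W.
n=0: no move → L
n=1: no move → L
n=2: can move to 1, which is L ⇒ W
n=3: can move to 1, which is L ⇒ W
n=4: moves to 2(W), 3(W); every one is W ⇒ L
n=5: can move to 4, which is L ⇒ W
n=6: can move to 4, which is L ⇒ W
n=7: the only move is to 6(W), a W ⇒ L
n=8: can move to 4, which is L ⇒ W
n=9: moves to 3(W), 6(W), 8(W); every one is W ⇒ L
n=10: can move to 9, which is L ⇒ W
n=11: the only move is to 10(W), a W ⇒ L
n=12: can move to 4, which is L ⇒ W
n=13: the only move is to 12(W), a W ⇒ L
n=14: can move to 7, which is L ⇒ W
n=15: moves to 5(W), 10(W), 12(W), 14(W); every one is W ⇒ L
n=16: can move to 15, which is L ⇒ W
n=17: the only move is to 16(W), a W ⇒ L
n=18: can move to 9, which is L ⇒ W
L entries with 0 ≤ n ≤ 18: n = 0, 1, 4, 7, 9, 11, 13, 15, 17; that makes 9.

9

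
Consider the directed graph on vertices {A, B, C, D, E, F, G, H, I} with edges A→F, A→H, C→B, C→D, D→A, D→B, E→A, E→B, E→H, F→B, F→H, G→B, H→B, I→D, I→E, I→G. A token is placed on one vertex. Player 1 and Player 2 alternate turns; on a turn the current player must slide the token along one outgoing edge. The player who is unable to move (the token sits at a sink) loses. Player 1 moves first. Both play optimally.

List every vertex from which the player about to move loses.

Compute win/loss labels from the base case upward. A position with no move is L. Any other position is W if it can reach an L in one move, else L.
Every edge goes from a vertex to one that appears earlier in the order B, H, G, F, A, D, E, C, I, so processing vertices in that order labels each vertex after all of its successors.
B: no outgoing edge → L
H: W (go to B, an L position)
G: W (go to B, an L position)
F: W (go to B, an L position)
A: L (options F(W), H(W) are all W)
D: W (go to A, an L position)
E: W (go to A, an L position)
C: W (go to B, an L position)
I: L (options E(W), D(W), G(W) are all W)
The losing starting vertices are exactly the entries labelled L in this table (3 of them).

A, B, I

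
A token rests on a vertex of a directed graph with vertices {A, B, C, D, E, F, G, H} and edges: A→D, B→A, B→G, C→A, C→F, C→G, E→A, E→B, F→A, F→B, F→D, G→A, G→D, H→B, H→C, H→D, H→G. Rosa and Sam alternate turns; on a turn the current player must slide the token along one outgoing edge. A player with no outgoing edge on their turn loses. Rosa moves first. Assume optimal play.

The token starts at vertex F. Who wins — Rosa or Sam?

Rosa wins.

Positions with no move are L. A position that does have a move is losing for the player to move precisely when every available move leads to a winning position for the opponent. Fill in the labels:
Every edge goes from a vertex to one that appears earlier in the order D, A, G, B, F, E, C, H, so processing vertices in that order labels each vertex after all of its successors.
D: no outgoing edge → L
A: reaches L-position D → W
G: reaches L-position D → W
B: only reaches G(W), A(W), all W → L
F: reaches L-position B → W
E: reaches L-position B → W
C: only reaches F(W), G(W), A(W), all W → L
H: reaches L-position C → W
The starting position F is W: Rosa should move to B, handing over an L position.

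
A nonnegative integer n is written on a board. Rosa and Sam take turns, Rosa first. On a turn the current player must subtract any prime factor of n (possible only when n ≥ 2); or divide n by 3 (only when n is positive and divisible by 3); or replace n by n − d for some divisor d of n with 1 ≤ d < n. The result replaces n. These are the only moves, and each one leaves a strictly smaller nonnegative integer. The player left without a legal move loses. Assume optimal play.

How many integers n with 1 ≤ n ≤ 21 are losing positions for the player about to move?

Classify positions by backward induction: terminal positions (no move available) are L. From any other position, the mover wins iff some move reaches an L.
n=0: no move → L
n=1: no move → L
n=2: W (go to 0, an L position)
n=3: W (go to 0, an L position)
n=4: L (options 2(W), 3(W) are all W)
n=5: W (go to 0, an L position)
n=6: W (go to 4, an L position)
n=7: W (go to 0, an L position)
n=8: W (go to 4, an L position)
n=9: L (options 3(W), 6(W), 8(W) are all W)
n=10: W (go to 9, an L position)
n=11: W (go to 0, an L position)
n=12: W (go to 4, an L position)
n=13: W (go to 0, an L position)
n=14: L (options 7(W), 12(W), 13(W) are all W)
n=15: W (go to 14, an L position)
n=16: W (go to 14, an L position)
n=17: W (go to 0, an L position)
n=18: W (go to 9, an L position)
n=19: W (go to 0, an L position)
n=20: L (options 10(W), 15(W), 16(W), 18(W), 19(W) are all W)
n=21: W (go to 14, an L position)
L entries with 1 ≤ n ≤ 21 (n=0 is outside the asked range and is not counted): n = 1, 4, 9, 14, 20; that makes 5.

5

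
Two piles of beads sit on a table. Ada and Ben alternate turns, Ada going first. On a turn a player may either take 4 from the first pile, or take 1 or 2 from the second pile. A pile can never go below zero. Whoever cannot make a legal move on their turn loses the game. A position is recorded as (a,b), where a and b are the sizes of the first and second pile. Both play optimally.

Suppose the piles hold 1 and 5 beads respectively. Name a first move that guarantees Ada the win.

Move to (1,3).

Compute win/loss labels from the base case upward. A position with no move is L. Any other position is W if it can reach an L in one move, else L.
No move ever increases a pile, so every position that can arise here has a ≤ 1 and b ≤ 5; it is enough to label the cells with 0 ≤ a ≤ 1 and 0 ≤ b ≤ 5.
Every move lowers a or b (never raises either), so fill the grid row by row in increasing a, and left to right within a row: each cell's successors are then already labelled.
      b=0  b=1  b=2  b=3  b=4  b=5
a=0:    L    W    W    L    W    W
a=1:    L    W    W    L    W    W
Cells with no legal move (terminal, hence L): (0,0), (1,0).
The remaining L cells, each justified by listing all of its moves:
(0,3): moves to (0,2)(W), (0,1)(W); every one is W ⇒ L
(1,3): moves to (1,2)(W), (1,1)(W); every one is W ⇒ L
Every other cell has at least one move into one of the L cells above, so it is W.
From (1,5), the L positions reachable in one move are: (1,3).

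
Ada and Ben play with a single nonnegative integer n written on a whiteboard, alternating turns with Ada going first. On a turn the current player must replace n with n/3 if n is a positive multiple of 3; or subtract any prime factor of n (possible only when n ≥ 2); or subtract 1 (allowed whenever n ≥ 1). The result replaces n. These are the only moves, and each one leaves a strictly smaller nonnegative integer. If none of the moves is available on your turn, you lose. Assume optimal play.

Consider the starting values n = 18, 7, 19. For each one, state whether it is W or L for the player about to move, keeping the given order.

Classify positions by backward induction: terminal positions (no move available) are L. From any other position, the mover wins iff some move reaches an L.
n=0: no move → L
n=1: reaches L-position 0 → W
n=2: reaches L-position 0 → W
n=3: reaches L-position 0 → W
n=4: only reaches 2(W), 3(W), all W → L
n=5: reaches L-position 0 → W
n=6: reaches L-position 4 → W
n=7: reaches L-position 0 → W
n=8: only reaches 6(W), 7(W), all W → L
n=9: reaches L-position 8 → W
n=10: reaches L-position 8 → W
n=11: reaches L-position 0 → W
n=12: reaches L-position 4 → W
n=13: reaches L-position 0 → W
n=14: only reaches 7(W), 12(W), 13(W), all W → L
n=15: reaches L-position 14 → W
n=16: reaches L-position 14 → W
n=17: reaches L-position 0 → W
n=18: only reaches 6(W), 15(W), 16(W), 17(W), all W → L
n=19: reaches L-position 0 → W

18: L, 7: W, 19: W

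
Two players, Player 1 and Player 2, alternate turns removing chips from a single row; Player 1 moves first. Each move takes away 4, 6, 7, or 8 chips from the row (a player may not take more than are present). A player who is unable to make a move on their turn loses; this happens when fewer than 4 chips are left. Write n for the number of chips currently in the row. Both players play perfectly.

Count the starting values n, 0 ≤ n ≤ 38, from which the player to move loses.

15

Label each position W (a win for the player to move) or L (a loss). A position with no legal move is L; any other position is W exactly when some move reaches an L, and L when every move reaches a W.
n=0: no move → L
n=1: no move → L
n=2: no move → L
n=3: no move → L
n=4: W (go to 0, an L position)
n=5: W (go to 1, an L position)
n=6: W (go to 2, an L position)
n=7: W (go to 3, an L position)
n=8: W (go to 2, an L position)
n=9: W (go to 3, an L position)
n=10: W (go to 3, an L position)
n=11: W (go to 3, an L position)
n=12: L (options 8(W), 6(W), 5(W), 4(W) are all W)
n=13: L (options 9(W), 7(W), 6(W), 5(W) are all W)
n=14: L (options 10(W), 8(W), 7(W), 6(W) are all W)
n=15: L (options 11(W), 9(W), 8(W), 7(W) are all W)
n=16: W (go to 12, an L position)
n=17: W (go to 13, an L position)
n=18: W (go to 14, an L position)
n=19: W (go to 15, an L position)
n=20: W (go to 14, an L position)
n=21: W (go to 15, an L position)
n=22: W (go to 15, an L position)
n=23: W (go to 15, an L position)
n=24: L (options 20(W), 18(W), 17(W), 16(W) are all W)
n=25: L (options 21(W), 19(W), 18(W), 17(W) are all W)
n=26: L (options 22(W), 20(W), 19(W), 18(W) are all W)
n=27: L (options 23(W), 21(W), 20(W), 19(W) are all W)
n=28: W (go to 24, an L position)
n=29: W (go to 25, an L position)
n=30: W (go to 26, an L position)
n=31: W (go to 27, an L position)
n=32: W (go to 26, an L position)
n=33: W (go to 27, an L position)
n=34: W (go to 27, an L position)
n=35: W (go to 27, an L position)
n=36: L (options 32(W), 30(W), 29(W), 28(W) are all W)
n=37: L (options 33(W), 31(W), 30(W), 29(W) are all W)
n=38: L (options 34(W), 32(W), 31(W), 30(W) are all W)
L entries with 0 ≤ n ≤ 38: n = 0, 1, 2, 3, 12, 13, 14, 15, 24, 25, 26, 27, 36, 37, 38; that makes 15.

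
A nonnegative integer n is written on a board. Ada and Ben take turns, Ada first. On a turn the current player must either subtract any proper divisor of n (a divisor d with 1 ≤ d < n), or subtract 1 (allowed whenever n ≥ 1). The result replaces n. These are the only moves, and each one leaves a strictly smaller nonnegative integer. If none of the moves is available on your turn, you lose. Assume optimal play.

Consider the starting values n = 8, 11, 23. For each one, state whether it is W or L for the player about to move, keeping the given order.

Use the standard recursion: the mover loses at a terminal position; elsewhere, the mover wins exactly when some move hands the opponent an L position.
n=0: no move → L
n=1: W (go to 0, an L position)
n=2: L (sole option 1(W) is W)
n=3: W (go to 2, an L position)
n=4: W (go to 2, an L position)
n=5: L (sole option 4(W) is W)
n=6: W (go to 5, an L position)
n=7: L (sole option 6(W) is W)
n=8: W (go to 7, an L position)
n=9: L (options 6(W), 8(W) are all W)
n=10: W (go to 5, an L position)
n=11: L (sole option 10(W) is W)
n=12: W (go to 9, an L position)
n=13: L (sole option 12(W) is W)
n=14: W (go to 7, an L position)
n=15: L (options 10(W), 12(W), 14(W) are all W)
n=16: W (go to 15, an L position)
n=17: L (sole option 16(W) is W)
n=18: W (go to 9, an L position)
n=19: L (sole option 18(W) is W)
n=20: W (go to 15, an L position)
n=21: L (options 14(W), 18(W), 20(W) are all W)
n=22: W (go to 11, an L position)
n=23: L (sole option 22(W) is W)

8: W, 11: L, 23: L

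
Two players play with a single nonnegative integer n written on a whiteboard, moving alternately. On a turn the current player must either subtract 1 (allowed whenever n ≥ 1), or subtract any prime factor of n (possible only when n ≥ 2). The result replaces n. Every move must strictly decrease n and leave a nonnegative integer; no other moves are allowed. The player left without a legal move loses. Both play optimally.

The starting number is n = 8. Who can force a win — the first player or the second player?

The second player wins.

Use the standard recursion: the mover loses at a terminal position; elsewhere, the mover wins exactly when some move hands the opponent an L position.
n=0: no move → L
n=1: W (go to 0, an L position)
n=2: W (go to 0, an L position)
n=3: W (go to 0, an L position)
n=4: L (options 2(W), 3(W) are all W)
n=5: W (go to 0, an L position)
n=6: W (go to 4, an L position)
n=7: W (go to 0, an L position)
n=8: L (options 6(W), 7(W) are all W)
The starting position 8 is L: whatever the player to move does, the opponent receives a W position.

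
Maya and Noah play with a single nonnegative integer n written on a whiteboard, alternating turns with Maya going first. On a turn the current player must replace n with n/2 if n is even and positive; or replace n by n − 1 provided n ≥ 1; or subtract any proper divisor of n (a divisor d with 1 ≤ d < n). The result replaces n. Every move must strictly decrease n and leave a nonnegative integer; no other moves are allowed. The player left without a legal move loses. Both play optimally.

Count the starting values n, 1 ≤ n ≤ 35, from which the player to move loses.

Build the W/L table. Terminal = L. A non-terminal position is W if it has a move to some L; otherwise it is L.
n=0: no move → L
n=1: reaches L-position 0 → W
n=2: only reaches 1(W), which is W → L
n=3: reaches L-position 2 → W
n=4: reaches L-position 2 → W
n=5: only reaches 4(W), which is W → L
n=6: reaches L-position 5 → W
n=7: only reaches 6(W), which is W → L
n=8: reaches L-position 7 → W
n=9: only reaches 6(W), 8(W), all W → L
n=10: reaches L-position 5 → W
n=11: only reaches 10(W), which is W → L
n=12: reaches L-position 9 → W
n=13: only reaches 12(W), which is W → L
n=14: reaches L-position 7 → W
n=15: only reaches 10(W), 12(W), 14(W), all W → L
n=16: reaches L-position 15 → W
n=17: only reaches 16(W), which is W → L
n=18: reaches L-position 9 → W
n=19: only reaches 18(W), which is W → L
n=20: reaches L-position 15 → W
n=21: only reaches 14(W), 18(W), 20(W), all W → L
n=22: reaches L-position 11 → W
n=23: only reaches 22(W), which is W → L
n=24: reaches L-position 21 → W
n=25: only reaches 20(W), 24(W), all W → L
n=26: reaches L-position 13 → W
n=27: only reaches 18(W), 24(W), 26(W), all W → L
n=28: reaches L-position 21 → W
n=29: only reaches 28(W), which is W → L
n=30: reaches L-position 15 → W
n=31: only reaches 30(W), which is W → L
n=32: reaches L-position 31 → W
n=33: only reaches 22(W), 30(W), 32(W), all W → L
n=34: reaches L-position 17 → W
n=35: only reaches 28(W), 30(W), 34(W), all W → L
L entries with 1 ≤ n ≤ 35 (n=0 is outside the asked range and is not counted): n = 2, 5, 7, 9, 11, 13, 15, 17, 19, 21, 23, 25, 27, 29, 31, 33, 35; that makes 17.

17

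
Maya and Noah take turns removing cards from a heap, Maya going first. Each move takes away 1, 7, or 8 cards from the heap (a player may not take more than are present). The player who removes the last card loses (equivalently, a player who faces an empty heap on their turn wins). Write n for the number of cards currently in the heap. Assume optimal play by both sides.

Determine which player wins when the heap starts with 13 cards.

Use the standard recursion: the mover wins at a terminal position; elsewhere, the mover wins exactly when some move hands the opponent an L position.
n=0: no move; the opponent has just taken the last card and therefore loses → W
n=1: →0(W) only, which is W, so L
n=2: →1(L), so W
n=3: →2(W) only, which is W, so L
n=4: →3(L), so W
n=5: →4(W) only, which is W, so L
n=6: →5(L), so W
n=7: →6(W), 0(W) — all W, so L
n=8: →7(L), so W
n=9: →1(L), so W
n=10: →3(L), so W
n=11: →3(L), so W
n=12: →5(L), so W
n=13: →5(L), so W
From 13 Maya can remove 8, leaving 5, reaching an L position.

Maya wins.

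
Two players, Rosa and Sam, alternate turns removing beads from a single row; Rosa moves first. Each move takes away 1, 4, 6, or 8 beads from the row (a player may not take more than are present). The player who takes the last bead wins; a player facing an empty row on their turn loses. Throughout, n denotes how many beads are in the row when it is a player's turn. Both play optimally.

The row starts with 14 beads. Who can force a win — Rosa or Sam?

Classify positions by backward induction: terminal positions (no move available) are L. From any other position, the mover wins iff some move reaches an L.
n=0: no move → L
n=1: W (go to 0, an L position)
n=2: L (sole option 1(W) is W)
n=3: W (go to 2, an L position)
n=4: W (go to 0, an L position)
n=5: L (options 4(W), 1(W) are all W)
n=6: W (go to 5, an L position)
n=7: L (options 6(W), 3(W), 1(W) are all W)
n=8: W (go to 7, an L position)
n=9: W (go to 5, an L position)
n=10: W (go to 2, an L position)
n=11: W (go to 7, an L position)
n=12: L (options 11(W), 8(W), 6(W), 4(W) are all W)
n=13: W (go to 12, an L position)
n=14: L (options 13(W), 10(W), 8(W), 6(W) are all W)
The starting position 14 is L: whatever Rosa does, the opponent receives a W position.

Sam wins.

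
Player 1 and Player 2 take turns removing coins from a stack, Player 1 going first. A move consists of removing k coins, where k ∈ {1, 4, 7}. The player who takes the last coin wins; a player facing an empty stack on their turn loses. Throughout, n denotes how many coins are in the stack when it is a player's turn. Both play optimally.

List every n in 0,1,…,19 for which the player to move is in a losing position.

Label each position W (a win for the player to move) or L (a loss). A position with no legal move is L; any other position is W exactly when some move reaches an L, and L when every move reaches a W.
n=0: no move → L
n=1: →0(L), so W
n=2: →1(W) only, which is W, so L
n=3: →2(L), so W
n=4: →0(L), so W
n=5: →4(W), 1(W) — all W, so L
n=6: →5(L), so W
n=7: →0(L), so W
n=8: →7(W), 4(W), 1(W) — all W, so L
n=9: →8(L), so W
n=10: →9(W), 6(W), 3(W) — all W, so L
n=11: →10(L), so W
n=12: →8(L), so W
n=13: →12(W), 9(W), 6(W) — all W, so L
n=14: →13(L), so W
n=15: →8(L), so W
n=16: →15(W), 12(W), 9(W) — all W, so L
n=17: →16(L), so W
n=18: →17(W), 14(W), 11(W) — all W, so L
n=19: →18(L), so W
The losing starting values of n are exactly the entries labelled L in this table (8 of them).

0, 2, 5, 8, 10, 13, 16, 18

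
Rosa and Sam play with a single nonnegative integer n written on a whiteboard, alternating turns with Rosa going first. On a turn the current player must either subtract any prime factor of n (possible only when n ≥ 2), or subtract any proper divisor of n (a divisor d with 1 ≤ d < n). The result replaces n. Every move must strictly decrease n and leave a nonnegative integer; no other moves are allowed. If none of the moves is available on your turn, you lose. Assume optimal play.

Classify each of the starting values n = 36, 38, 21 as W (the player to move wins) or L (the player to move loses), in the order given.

Label each position W (a win for the player to move) or L (a loss). A position with no legal move is L; any other position is W exactly when some move reaches an L, and L when every move reaches a W.
n=0: no move → L
n=1: no move → L
n=2: →0(L), so W
n=3: →0(L), so W
n=4: →2(W), 3(W) — all W, so L
n=5: →0(L), so W
n=6: →4(L), so W
n=7: →0(L), so W
n=8: →4(L), so W
n=9: →6(W), 8(W) — all W, so L
n=10: →9(L), so W
n=11: →0(L), so W
n=12: →9(L), so W
n=13: →0(L), so W
n=14: →7(W), 12(W), 13(W) — all W, so L
n=15: →14(L), so W
n=16: →14(L), so W
n=17: →0(L), so W
n=18: →9(L), so W
n=19: →0(L), so W
n=20: →10(W), 15(W), 16(W), 18(W), 19(W) — all W, so L
n=21: →14(L), so W
n=22: →20(L), so W
n=23: →0(L), so W
n=24: →20(L), so W
n=25: →20(L), so W
n=26: →13(W), 24(W), 25(W) — all W, so L
n=27: →26(L), so W
n=28: →14(L), so W
n=29: →0(L), so W
n=30: →20(L), so W
n=31: →0(L), so W
n=32: →16(W), 24(W), 28(W), 30(W), 31(W) — all W, so L
n=33: →32(L), so W
n=34: →32(L), so W
n=35: →28(W), 30(W), 34(W) — all W, so L
n=36: →32(L), so W
n=37: →0(L), so W
n=38: →19(W), 36(W), 37(W) — all W, so L

36: W, 38: L, 21: W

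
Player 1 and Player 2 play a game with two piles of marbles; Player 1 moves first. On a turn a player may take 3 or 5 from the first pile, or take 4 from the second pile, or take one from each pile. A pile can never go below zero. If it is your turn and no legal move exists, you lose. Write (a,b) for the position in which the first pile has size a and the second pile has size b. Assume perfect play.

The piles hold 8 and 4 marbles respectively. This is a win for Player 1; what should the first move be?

Build the W/L table. Terminal = L. A non-terminal position is W if it has a move to some L; otherwise it is L.
No move ever increases a pile, so every position that can arise here has a ≤ 8 and b ≤ 4; it is enough to label the cells with 0 ≤ a ≤ 8 and 0 ≤ b ≤ 4.
Every move lowers a or b (never raises either), so fill the grid row by row in increasing a, and left to right within a row: each cell's successors are then already labelled.
      b=0  b=1  b=2  b=3  b=4
a=0:    L    L    L    L    W
a=1:    L    W    W    W    W
a=2:    L    W    L    L    W
a=3:    W    W    W    W    W
a=4:    W    L    L    L    L
a=5:    W    W    W    W    W
a=6:    W    L    L    L    L
a=7:    W    W    W    W    W
a=8:    L    L    L    L    W
Cells with no legal move (terminal, hence L): (0,0), (0,1), (0,2), (0,3), (1,0), (2,0).
The remaining L cells, each justified by listing all of its moves:
(2,2): L (sole option (1,1)(W) is W)
(2,3): L (sole option (1,2)(W) is W)
(4,1): L (options (1,1)(W), (3,0)(W) are all W)
(4,2): L (options (1,2)(W), (3,1)(W) are all W)
(4,3): L (options (1,3)(W), (3,2)(W) are all W)
(4,4): L (options (1,4)(W), (4,0)(W), (3,3)(W) are all W)
(6,1): L (options (3,1)(W), (1,1)(W), (5,0)(W) are all W)
(6,2): L (options (3,2)(W), (1,2)(W), (5,1)(W) are all W)
(6,3): L (options (3,3)(W), (1,3)(W), (5,2)(W) are all W)
(6,4): L (options (3,4)(W), (1,4)(W), (6,0)(W), (5,3)(W) are all W)
(8,0): L (options (5,0)(W), (3,0)(W) are all W)
(8,1): L (options (5,1)(W), (3,1)(W), (7,0)(W) are all W)
(8,2): L (options (5,2)(W), (3,2)(W), (7,1)(W) are all W)
(8,3): L (options (5,3)(W), (3,3)(W), (7,2)(W) are all W)
Every other cell has at least one move into one of the L cells above, so it is W.
From (8,4), the L positions reachable in one move are: (8,0).

Move to (8,0).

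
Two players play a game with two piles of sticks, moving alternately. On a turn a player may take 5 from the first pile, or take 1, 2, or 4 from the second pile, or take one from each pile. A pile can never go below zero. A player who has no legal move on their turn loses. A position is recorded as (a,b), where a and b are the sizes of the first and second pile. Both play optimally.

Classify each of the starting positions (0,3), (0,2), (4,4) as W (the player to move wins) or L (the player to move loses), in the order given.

Work bottom-up. With no move the player to move loses. Otherwise the position is W if at least one move leads to an L position for the opponent, and L if every move leads to a W.
No move ever increases a pile, so every position that can arise here has a ≤ 4 and b ≤ 4; it is enough to label the cells with 0 ≤ a ≤ 4 and 0 ≤ b ≤ 4.
Every move lowers a or b (never raises either), so fill the grid row by row in increasing a, and left to right within a row: each cell's successors are then already labelled.
      b=0  b=1  b=2  b=3  b=4
a=0:    L    W    W    L    W
a=1:    L    W    W    L    W
a=2:    L    W    W    L    W
a=3:    L    W    W    L    W
a=4:    L    W    W    L    W
Cells with no legal move (terminal, hence L): (0,0), (1,0), (2,0), (3,0), (4,0).
The remaining L cells, each justified by listing all of its moves:
(0,3): →(0,2)(W), (0,1)(W) — all W, so L
(1,3): →(1,2)(W), (1,1)(W), (0,2)(W) — all W, so L
(2,3): →(2,2)(W), (2,1)(W), (1,2)(W) — all W, so L
(3,3): →(3,2)(W), (3,1)(W), (2,2)(W) — all W, so L
(4,3): →(4,2)(W), (4,1)(W), (3,2)(W) — all W, so L
Every other cell has at least one move into one of the L cells above, so it is W.
(0,3): one of the L cells justified above, so L
(0,2): the move to (0,0) reaches an L cell, so W
(4,4): the move to (4,3) reaches an L cell, so W

(0,3): L, (0,2): W, (4,4): W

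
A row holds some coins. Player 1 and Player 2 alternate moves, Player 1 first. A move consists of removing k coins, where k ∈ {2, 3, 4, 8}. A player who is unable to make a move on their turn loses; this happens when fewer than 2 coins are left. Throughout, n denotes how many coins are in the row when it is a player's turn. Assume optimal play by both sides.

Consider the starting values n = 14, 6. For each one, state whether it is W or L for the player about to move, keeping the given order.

14: W, 6: L

Classify positions by backward induction: terminal positions (no move available) are L. From any other position, the mover wins iff some move reaches an L.
n=0: no move → L
n=1: no move → L
n=2: →0(L), so W
n=3: →1(L), so W
n=4: →1(L), so W
n=5: →1(L), so W
n=6: →4(W), 3(W), 2(W) — all W, so L
n=7: →5(W), 4(W), 3(W) — all W, so L
n=8: →6(L), so W
n=9: →7(L), so W
n=10: →7(L), so W
n=11: →7(L), so W
n=12: →10(W), 9(W), 8(W), 4(W) — all W, so L
n=13: →11(W), 10(W), 9(W), 5(W) — all W, so L
n=14: →12(L), so W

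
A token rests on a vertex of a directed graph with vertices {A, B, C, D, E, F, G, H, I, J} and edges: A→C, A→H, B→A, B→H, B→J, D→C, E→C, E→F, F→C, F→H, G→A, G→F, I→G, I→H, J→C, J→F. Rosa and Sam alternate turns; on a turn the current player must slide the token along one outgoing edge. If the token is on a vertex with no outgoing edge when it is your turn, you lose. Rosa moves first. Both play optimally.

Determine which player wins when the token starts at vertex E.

Build the W/L table. Terminal = L. A non-terminal position is W if it has a move to some L; otherwise it is L.
Every edge goes from a vertex to one that appears earlier in the order C, H, F, E, A, D, J, G, B, I, so processing vertices in that order labels each vertex after all of its successors.
C: no outgoing edge → L
H: no outgoing edge → L
F: W (go to H, an L position)
E: W (go to C, an L position)
A: W (go to H, an L position)
D: W (go to C, an L position)
J: W (go to C, an L position)
G: L (options A(W), F(W) are all W)
B: W (go to H, an L position)
I: W (go to G, an L position)
From E Rosa can move to C, reaching an L position.

Rosa wins.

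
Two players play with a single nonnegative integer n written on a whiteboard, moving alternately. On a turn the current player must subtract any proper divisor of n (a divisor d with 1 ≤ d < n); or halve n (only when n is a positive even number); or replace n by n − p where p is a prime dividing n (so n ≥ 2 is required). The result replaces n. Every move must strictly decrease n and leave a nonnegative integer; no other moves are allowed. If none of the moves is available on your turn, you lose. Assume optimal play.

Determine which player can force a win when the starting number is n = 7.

Positions with no move are L. A position that does have a move is losing for the player to move precisely when every available move leads to a winning position for the opponent. Fill in the labels:
n=0: no move → L
n=1: no move → L
n=2: W (go to 0, an L position)
n=3: W (go to 0, an L position)
n=4: L (options 2(W), 3(W) are all W)
n=5: W (go to 0, an L position)
n=6: W (go to 4, an L position)
n=7: W (go to 0, an L position)
From 7 the player to move can move to 0, reaching an L position.

The first player wins.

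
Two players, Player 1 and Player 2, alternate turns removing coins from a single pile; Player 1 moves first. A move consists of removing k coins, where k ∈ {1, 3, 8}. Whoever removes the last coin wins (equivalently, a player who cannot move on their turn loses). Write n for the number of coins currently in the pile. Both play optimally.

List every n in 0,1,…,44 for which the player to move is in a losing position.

Positions with no move are L. A position that does have a move is losing for the player to move precisely when every available move leads to a winning position for the opponent. Fill in the labels:
n=0: no move → L
n=1: W (go to 0, an L position)
n=2: L (sole option 1(W) is W)
n=3: W (go to 2, an L position)
n=4: L (options 3(W), 1(W) are all W)
n=5: W (go to 4, an L position)
n=6: L (options 5(W), 3(W) are all W)
n=7: W (go to 6, an L position)
n=8: W (go to 0, an L position)
n=9: W (go to 6, an L position)
n=10: W (go to 2, an L position)
n=11: L (options 10(W), 8(W), 3(W) are all W)
n=12: W (go to 11, an L position)
n=13: L (options 12(W), 10(W), 5(W) are all W)
n=14: W (go to 13, an L position)
n=15: L (options 14(W), 12(W), 7(W) are all W)
n=16: W (go to 15, an L position)
n=17: L (options 16(W), 14(W), 9(W) are all W)
n=18: W (go to 17, an L position)
n=19: W (go to 11, an L position)
n=20: W (go to 17, an L position)
n=21: W (go to 13, an L position)
n=22: L (options 21(W), 19(W), 14(W) are all W)
n=23: W (go to 22, an L position)
n=24: L (options 23(W), 21(W), 16(W) are all W)
n=25: W (go to 24, an L position)
n=26: L (options 25(W), 23(W), 18(W) are all W)
n=27: W (go to 26, an L position)
n=28: L (options 27(W), 25(W), 20(W) are all W)
n=29: W (go to 28, an L position)
n=30: W (go to 22, an L position)
n=31: W (go to 28, an L position)
n=32: W (go to 24, an L position)
n=33: L (options 32(W), 30(W), 25(W) are all W)
n=34: W (go to 33, an L position)
n=35: L (options 34(W), 32(W), 27(W) are all W)
n=36: W (go to 35, an L position)
n=37: L (options 36(W), 34(W), 29(W) are all W)
n=38: W (go to 37, an L position)
n=39: L (options 38(W), 36(W), 31(W) are all W)
n=40: W (go to 39, an L position)
n=41: W (go to 33, an L position)
n=42: W (go to 39, an L position)
n=43: W (go to 35, an L position)
n=44: L (options 43(W), 41(W), 36(W) are all W)
Reading off the rows marked L gives the requested list; there are 17 such values of n.

0, 2, 4, 6, 11, 13, 15, 17, 22, 24, 26, 28, 33, 35, 37, 39, 44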